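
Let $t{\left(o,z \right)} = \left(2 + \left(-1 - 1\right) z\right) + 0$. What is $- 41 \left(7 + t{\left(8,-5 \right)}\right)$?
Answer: $-779$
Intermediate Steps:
$t{\left(o,z \right)} = 2 - 2 z$ ($t{\left(o,z \right)} = \left(2 - 2 z\right) + 0 = 2 - 2 z$)
$- 41 \left(7 + t{\left(8,-5 \right)}\right) = - 41 \left(7 + \left(2 - -10\right)\right) = - 41 \left(7 + \left(2 + 10\right)\right) = - 41 \left(7 + 12\right) = \left(-41\right) 19 = -779$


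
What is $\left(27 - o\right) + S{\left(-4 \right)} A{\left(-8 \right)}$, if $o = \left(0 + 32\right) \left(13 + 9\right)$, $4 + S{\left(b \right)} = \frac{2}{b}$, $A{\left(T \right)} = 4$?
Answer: $-695$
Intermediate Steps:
$S{\left(b \right)} = -4 + \frac{2}{b}$
$o = 704$ ($o = 32 \cdot 22 = 704$)
$\left(27 - o\right) + S{\left(-4 \right)} A{\left(-8 \right)} = \left(27 - 704\right) + \left(-4 + \frac{2}{-4}\right) 4 = \left(27 - 704\right) + \left(-4 + 2 \left(- \frac{1}{4}\right)\right) 4 = -677 + \left(-4 - \frac{1}{2}\right) 4 = -677 - 18 = -695$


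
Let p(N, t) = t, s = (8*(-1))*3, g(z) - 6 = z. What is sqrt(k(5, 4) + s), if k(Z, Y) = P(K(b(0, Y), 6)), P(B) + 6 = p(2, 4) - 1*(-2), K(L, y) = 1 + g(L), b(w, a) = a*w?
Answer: 2*I*sqrt(6) ≈ 4.899*I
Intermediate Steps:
g(z) = 6 + z
s = -24 (s = -8*3 = -24)
K(L, y) = 7 + L (K(L, y) = 1 + (6 + L) = 7 + L)
P(B) = 0 (P(B) = -6 + (4 - 1*(-2)) = -6 + (4 + 2) = -6 + 6 = 0)
k(Z, Y) = 0
sqrt(k(5, 4) + s) = sqrt(0 - 24) = sqrt(-24) = 2*I*sqrt(6)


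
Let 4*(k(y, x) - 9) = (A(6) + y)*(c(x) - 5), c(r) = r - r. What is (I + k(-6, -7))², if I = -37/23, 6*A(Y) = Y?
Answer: 1575025/8464 ≈ 186.09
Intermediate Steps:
A(Y) = Y/6
c(r) = 0
I = -37/23 (I = -37*1/23 = -37/23 ≈ -1.6087)
k(y, x) = 31/4 - 5*y/4 (k(y, x) = 9 + (((⅙)*6 + y)*(0 - 5))/4 = 9 + ((1 + y)*(-5))/4 = 9 + (-5 - 5*y)/4 = 9 + (-5/4 - 5*y/4) = 31/4 - 5*y/4)
(I + k(-6, -7))² = (-37/23 + (31/4 - 5/4*(-6)))² = (-37/23 + (31/4 + 15/2))² = (-37/23 + 61/4)² = (1255/92)² = 1575025/8464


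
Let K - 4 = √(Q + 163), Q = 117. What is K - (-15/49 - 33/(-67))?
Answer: 12520/3283 + 2*√70 ≈ 20.547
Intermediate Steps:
K = 4 + 2*√70 (K = 4 + √(117 + 163) = 4 + √280 = 4 + 2*√70 ≈ 20.733)
K - (-15/49 - 33/(-67)) = (4 + 2*√70) - (-15/49 - 33/(-67)) = (4 + 2*√70) - (-15*1/49 - 33*(-1/67)) = (4 + 2*√70) - (-15/49 + 33/67) = (4 + 2*√70) - 1*612/3283 = (4 + 2*√70) - 612/3283 = 12520/3283 + 2*√70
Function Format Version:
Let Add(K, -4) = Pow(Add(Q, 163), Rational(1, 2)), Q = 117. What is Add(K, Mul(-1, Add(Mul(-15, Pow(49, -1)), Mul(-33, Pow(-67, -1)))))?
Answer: Add(Rational(12520, 3283), Mul(2, Pow(70, Rational(1, 2)))) ≈ 20.547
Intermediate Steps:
K = Add(4, Mul(2, Pow(70, Rational(1, 2)))) (K = Add(4, Pow(Add(117, 163), Rational(1, 2))) = Add(4, Pow(280, Rational(1, 2))) = Add(4, Mul(2, Pow(70, Rational(1, 2)))) ≈ 20.733)
Add(K, Mul(-1, Add(Mul(-15, Pow(49, -1)), Mul(-33, Pow(-67, -1))))) = Add(Add(4, Mul(2, Pow(70, Rational(1, 2)))), Mul(-1, Add(Mul(-15, Pow(49, -1)), Mul(-33, Pow(-67, -1))))) = Add(Add(4, Mul(2, Pow(70, Rational(1, 2)))), Mul(-1, Add(Mul(-15, Rational(1, 49)), Mul(-33, Rational(-1, 67))))) = Add(Add(4, Mul(2, Pow(70, Rational(1, 2)))), Mul(-1, Add(Rational(-15, 49), Rational(33, 67)))) = Add(Add(4, Mul(2, Pow(70, Rational(1, 2)))), Mul(-1, Rational(612, 3283))) = Add(Add(4, Mul(2, Pow(70, Rational(1, 2)))), Rational(-612, 3283)) = Add(Rational(12520, 3283), Mul(2, Pow(70, Rational(1, 2))))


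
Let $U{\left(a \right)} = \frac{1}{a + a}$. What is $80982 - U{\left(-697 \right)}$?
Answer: $\frac{112888909}{1394} \approx 80982.0$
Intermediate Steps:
$U{\left(a \right)} = \frac{1}{2 a}$
$80982 - U{\left(-697 \right)} = 80982 - \frac{1}{2 \left(-697\right)} = 80982 - \frac{1}{2} \left(- \frac{1}{697}\right) = 80982 - - \frac{1}{1394} = 80982 + \frac{1}{1394} = \frac{112888909}{1394}$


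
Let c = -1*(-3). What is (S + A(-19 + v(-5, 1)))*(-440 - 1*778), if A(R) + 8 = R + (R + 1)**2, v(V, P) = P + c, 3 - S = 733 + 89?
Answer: 786828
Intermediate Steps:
c = 3
S = -819 (S = 3 - (733 + 89) = 3 - 1*822 = 3 - 822 = -819)
v(V, P) = 3 + P (v(V, P) = P + 3 = 3 + P)
A(R) = -8 + R + (1 + R)**2 (A(R) = -8 + (R + (R + 1)**2) = -8 + (R + (1 + R)**2) = -8 + R + (1 + R)**2)
(S + A(-19 + v(-5, 1)))*(-440 - 1*778) = (-819 + (-8 + (-19 + (3 + 1)) + (1 + (-19 + (3 + 1)))**2))*(-440 - 1*778) = (-819 + (-8 + (-19 + 4) + (1 + (-19 + 4))**2))*(-440 - 778) = (-819 + (-8 - 15 + (1 - 15)**2))*(-1218) = (-819 + (-8 - 15 + (-14)**2))*(-1218) = (-819 + (-8 - 15 + 196))*(-1218) = (-819 + 173)*(-1218) = -646*(-1218) = 786828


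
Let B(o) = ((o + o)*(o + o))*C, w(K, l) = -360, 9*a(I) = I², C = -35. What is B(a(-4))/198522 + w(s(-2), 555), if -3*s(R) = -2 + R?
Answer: -2894468680/8040141 ≈ -360.00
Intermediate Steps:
s(R) = ⅔ - R/3 (s(R) = -(-2 + R)/3 = ⅔ - R/3)
a(I) = I²/9
B(o) = -140*o² (B(o) = ((o + o)*(o + o))*(-35) = ((2*o)*(2*o))*(-35) = (4*o²)*(-35) = -140*o²)
B(a(-4))/198522 + w(s(-2), 555) = -140*((⅑)*(-4)²)²/198522 - 360 = -140*((⅑)*16)²*(1/198522) - 360 = -140*(16/9)²*(1/198522) - 360 = -140*256/81*(1/198522) - 360 = -35840/81*1/198522 - 360 = -17920/8040141 - 360 = -2894468680/8040141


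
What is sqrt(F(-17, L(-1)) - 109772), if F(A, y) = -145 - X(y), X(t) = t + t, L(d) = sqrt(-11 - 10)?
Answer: sqrt(-109917 - 2*I*sqrt(21)) ≈ 0.014 - 331.54*I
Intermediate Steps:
L(d) = I*sqrt(21) (L(d) = sqrt(-21) = I*sqrt(21))
X(t) = 2*t
F(A, y) = -145 - 2*y
sqrt(F(-17, L(-1)) - 109772) = sqrt((-145 - 2*I*sqrt(21)) - 109772) = sqrt(-109917 - 2*I*sqrt(21))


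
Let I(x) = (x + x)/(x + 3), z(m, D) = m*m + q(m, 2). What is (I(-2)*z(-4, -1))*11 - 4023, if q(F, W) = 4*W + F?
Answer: -4903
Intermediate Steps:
q(F, W) = F + 4*W
z(m, D) = 8 + m + m**2 (z(m, D) = m*m + (m + 4*2) = m**2 + (m + 8) = m**2 + (8 + m) = 8 + m + m**2)
I(x) = 2*x/(3 + x) (I(x) = (2*x)/(3 + x) = 2*x/(3 + x))
(I(-2)*z(-4, -1))*11 - 4023 = ((2*(-2)/(3 - 2))*(8 - 4 + (-4)**2))*11 - 4023 = ((2*(-2)/1)*(8 - 4 + 16))*11 - 4023 = ((2*(-2)*1)*20)*11 - 4023 = -4*20*11 - 4023 = -80*11 - 4023 = -880 - 4023 = -4903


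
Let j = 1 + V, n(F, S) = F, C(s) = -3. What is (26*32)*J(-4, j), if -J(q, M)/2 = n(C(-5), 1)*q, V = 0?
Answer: -19968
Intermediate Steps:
j = 1 (j = 1 + 0 = 1)
J(q, M) = 6*q (J(q, M) = -(-6)*q = 6*q)
(26*32)*J(-4, j) = (26*32)*(6*(-4)) = 832*(-24) = -19968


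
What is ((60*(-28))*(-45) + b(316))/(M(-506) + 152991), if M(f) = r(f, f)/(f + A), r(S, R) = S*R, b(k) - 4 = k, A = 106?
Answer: 7592000/15235091 ≈ 0.49832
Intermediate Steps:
b(k) = 4 + k
r(S, R) = R*S
M(f) = f²/(106 + f) (M(f) = (f*f)/(f + 106) = f²/(106 + f))
((60*(-28))*(-45) + b(316))/(M(-506) + 152991) = ((60*(-28))*(-45) + (4 + 316))/((-506)²/(106 - 506) + 152991) = (-1680*(-45) + 320)/(256036/(-400) + 152991) = (75600 + 320)/(256036*(-1/400) + 152991) = 75920/(-64009/100 + 152991) = 75920/(15235091/100) = 75920*(100/15235091) = 7592000/15235091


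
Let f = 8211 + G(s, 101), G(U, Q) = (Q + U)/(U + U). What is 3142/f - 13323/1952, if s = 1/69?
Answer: -9355789/1426912 ≈ -6.5567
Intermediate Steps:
s = 1/69 ≈ 0.014493
G(U, Q) = (Q + U)/(2*U) (G(U, Q) = (Q + U)/((2*U)) = (Q + U)*(1/(2*U)) = (Q + U)/(2*U))
f = 11696 (f = 8211 + (101 + 1/69)/(2*(1/69)) = 8211 + (½)*69*(6970/69) = 8211 + 3485 = 11696)
3142/f - 13323/1952 = 3142/11696 - 13323/1952 = 3142*(1/11696) - 13323*1/1952 = 1571/5848 - 13323/1952 = -9355789/1426912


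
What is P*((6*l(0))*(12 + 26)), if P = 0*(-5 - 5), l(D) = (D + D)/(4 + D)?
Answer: 0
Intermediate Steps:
l(D) = 2*D/(4 + D) (l(D) = (2*D)/(4 + D) = 2*D/(4 + D))
P = 0 (P = 0*(-10) = 0)
P*((6*l(0))*(12 + 26)) = 0*((6*(2*0/(4 + 0)))*(12 + 26)) = 0*((6*(2*0/4))*38) = 0*((6*(2*0*(¼)))*38) = 0*((6*0)*38) = 0*(0*38) = 0*0 = 0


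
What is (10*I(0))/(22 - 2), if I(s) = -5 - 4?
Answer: -9/2 ≈ -4.5000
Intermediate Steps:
I(s) = -9
(10*I(0))/(22 - 2) = (10*(-9))/(22 - 2) = -90/20 = -90*1/20 = -9/2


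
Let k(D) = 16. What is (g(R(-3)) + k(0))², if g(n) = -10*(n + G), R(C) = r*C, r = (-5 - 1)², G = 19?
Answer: 820836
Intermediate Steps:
r = 36 (r = (-6)² = 36)
R(C) = 36*C
g(n) = -190 - 10*n (g(n) = -10*(n + 19) = -10*(19 + n) = -190 - 10*n)
(g(R(-3)) + k(0))² = ((-190 - 360*(-3)) + 16)² = ((-190 - 10*(-108)) + 16)² = ((-190 + 1080) + 16)² = (890 + 16)² = 906² = 820836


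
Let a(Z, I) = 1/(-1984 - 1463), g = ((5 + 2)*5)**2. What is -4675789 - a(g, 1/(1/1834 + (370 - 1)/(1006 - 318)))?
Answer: -16117444682/3447 ≈ -4.6758e+6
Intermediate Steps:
g = 1225 (g = (7*5)**2 = 35**2 = 1225)
a(Z, I) = -1/3447 (a(Z, I) = 1/(-3447) = -1/3447)
-4675789 - a(g, 1/(1/1834 + (370 - 1)/(1006 - 318))) = -4675789 - 1*(-1/3447) = -4675789 + 1/3447 = -16117444682/3447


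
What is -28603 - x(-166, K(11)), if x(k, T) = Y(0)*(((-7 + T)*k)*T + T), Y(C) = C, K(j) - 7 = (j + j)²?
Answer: -28603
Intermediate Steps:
K(j) = 7 + 4*j² (K(j) = 7 + (j + j)² = 7 + (2*j)² = 7 + 4*j²)
x(k, T) = 0 (x(k, T) = 0*(((-7 + T)*k)*T + T) = 0*((k*(-7 + T))*T + T) = 0*(T*k*(-7 + T) + T) = 0*(T + T*k*(-7 + T)) = 0)
-28603 - x(-166, K(11)) = -28603 - 1*0 = -28603 + 0 = -28603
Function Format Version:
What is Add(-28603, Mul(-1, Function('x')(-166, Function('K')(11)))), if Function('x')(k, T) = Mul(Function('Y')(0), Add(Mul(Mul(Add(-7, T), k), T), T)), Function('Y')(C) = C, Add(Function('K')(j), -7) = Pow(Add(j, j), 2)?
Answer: -28603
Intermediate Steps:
Function('K')(j) = Add(7, Mul(4, Pow(j, 2))) (Function('K')(j) = Add(7, Pow(Add(j, j), 2)) = Add(7, Pow(Mul(2, j), 2)) = Add(7, Mul(4, Pow(j, 2))))
Function('x')(k, T) = 0 (Function('x')(k, T) = Mul(0, Add(Mul(Mul(Add(-7, T), k), T), T)) = Mul(0, Add(Mul(Mul(k, Add(-7, T)), T), T)) = Mul(0, Add(Mul(T, k, Add(-7, T)), T)) = Mul(0, Add(T, Mul(T, k, Add(-7, T)))) = 0)
Add(-28603, Mul(-1, Function('x')(-166, Function('K')(11)))) = Add(-28603, Mul(-1, 0)) = Add(-28603, 0) = -28603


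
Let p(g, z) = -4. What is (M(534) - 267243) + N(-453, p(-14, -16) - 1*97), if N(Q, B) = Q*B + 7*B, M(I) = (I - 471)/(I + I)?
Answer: -79102111/356 ≈ -2.2220e+5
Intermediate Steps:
M(I) = (-471 + I)/(2*I) (M(I) = (-471 + I)/((2*I)) = (-471 + I)*(1/(2*I)) = (-471 + I)/(2*I))
N(Q, B) = 7*B + B*Q (N(Q, B) = B*Q + 7*B = 7*B + B*Q)
(M(534) - 267243) + N(-453, p(-14, -16) - 1*97) = ((1/2)*(-471 + 534)/534 - 267243) + (-4 - 1*97)*(7 - 453) = ((1/2)*(1/534)*63 - 267243) + (-4 - 97)*(-446) = (21/356 - 267243) - 101*(-446) = -95138487/356 + 45046 = -79102111/356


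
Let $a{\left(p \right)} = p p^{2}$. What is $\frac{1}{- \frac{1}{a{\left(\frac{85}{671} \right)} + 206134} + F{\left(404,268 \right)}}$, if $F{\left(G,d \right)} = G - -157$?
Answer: $\frac{62275496049399}{34936552981601128} \approx 0.0017825$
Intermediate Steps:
$a{\left(p \right)} = p^{3}$
$F{\left(G,d \right)} = 157 + G$ ($F{\left(G,d \right)} = G + 157 = 157 + G$)
$\frac{1}{- \frac{1}{a{\left(\frac{85}{671} \right)} + 206134} + F{\left(404,268 \right)}} = \frac{1}{- \frac{1}{\left(\frac{85}{671}\right)^{3} + 206134} + \left(157 + 404\right)} = \frac{1}{- \frac{1}{\left(85 \cdot \frac{1}{671}\right)^{3} + 206134} + 561} = \frac{1}{- \frac{1}{\left(\frac{85}{671}\right)^{3} + 206134} + 561} = \frac{1}{- \frac{1}{\frac{614125}{302111711} + 206134} + 561} = \frac{1}{- \frac{1}{\frac{62275496049399}{302111711}} + 561} = \frac{1}{\left(-1\right) \frac{302111711}{62275496049399} + 561} = \frac{1}{- \frac{302111711}{62275496049399} + 561} = \frac{1}{\frac{34936552981601128}{62275496049399}} = \frac{62275496049399}{34936552981601128}$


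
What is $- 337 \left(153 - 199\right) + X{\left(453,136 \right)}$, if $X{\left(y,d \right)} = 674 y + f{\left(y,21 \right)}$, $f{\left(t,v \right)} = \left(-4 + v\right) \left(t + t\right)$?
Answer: $336226$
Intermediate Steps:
$f{\left(t,v \right)} = 2 t \left(-4 + v\right)$ ($f{\left(t,v \right)} = \left(-4 + v\right) 2 t = 2 t \left(-4 + v\right)$)
$X{\left(y,d \right)} = 708 y$ ($X{\left(y,d \right)} = 674 y + 2 y \left(-4 + 21\right) = 674 y + 2 y 17 = 674 y + 34 y = 708 y$)
$- 337 \left(153 - 199\right) + X{\left(453,136 \right)} = - 337 \left(153 - 199\right) + 708 \cdot 453 = - 337 \left(153 - 199\right) + 320724 = \left(-337\right) \left(-46\right) + 320724 = 15502 + 320724 = 336226$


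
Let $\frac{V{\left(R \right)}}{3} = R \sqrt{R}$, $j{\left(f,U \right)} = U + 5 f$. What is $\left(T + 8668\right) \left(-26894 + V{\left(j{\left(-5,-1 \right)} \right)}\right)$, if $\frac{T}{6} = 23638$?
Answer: $-4047439424 - 11738688 i \sqrt{26} \approx -4.0474 \cdot 10^{9} - 5.9856 \cdot 10^{7} i$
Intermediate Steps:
$T = 141828$ ($T = 6 \cdot 23638 = 141828$)
$V{\left(R \right)} = 3 R^{\frac{3}{2}}$ ($V{\left(R \right)} = 3 R \sqrt{R} = 3 R^{\frac{3}{2}}$)
$\left(T + 8668\right) \left(-26894 + V{\left(j{\left(-5,-1 \right)} \right)}\right) = \left(141828 + 8668\right) \left(-26894 + 3 \left(-1 + 5 \left(-5\right)\right)^{\frac{3}{2}}\right) = 150496 \left(-26894 + 3 \left(-1 - 25\right)^{\frac{3}{2}}\right) = 150496 \left(-26894 + 3 \left(-26\right)^{\frac{3}{2}}\right) = 150496 \left(-26894 + 3 \left(- 26 i \sqrt{26}\right)\right) = 150496 \left(-26894 - 78 i \sqrt{26}\right) = -4047439424 - 11738688 i \sqrt{26}$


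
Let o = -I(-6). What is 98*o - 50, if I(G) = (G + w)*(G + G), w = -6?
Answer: -14162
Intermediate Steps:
I(G) = 2*G*(-6 + G) (I(G) = (G - 6)*(G + G) = (-6 + G)*(2*G) = 2*G*(-6 + G))
o = -144 (o = -2*(-6)*(-6 - 6) = -2*(-6)*(-12) = -1*144 = -144)
98*o - 50 = 98*(-144) - 50 = -14112 - 50 = -14162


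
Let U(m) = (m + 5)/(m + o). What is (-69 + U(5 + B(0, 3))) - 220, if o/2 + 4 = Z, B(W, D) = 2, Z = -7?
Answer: -1449/5 ≈ -289.80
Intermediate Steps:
o = -22 (o = -8 + 2*(-7) = -8 - 14 = -22)
U(m) = (5 + m)/(-22 + m) (U(m) = (m + 5)/(m - 22) = (5 + m)/(-22 + m))
(-69 + U(5 + B(0, 3))) - 220 = (-69 + (5 + (5 + 2))/(-22 + (5 + 2))) - 220 = (-69 + (5 + 7)/(-22 + 7)) - 220 = (-69 + 12/(-15)) - 220 = (-69 - 1/15*12) - 220 = (-69 - 4/5) - 220 = -349/5 - 220 = -1449/5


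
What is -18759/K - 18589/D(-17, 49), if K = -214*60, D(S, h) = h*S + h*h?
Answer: -8719527/838880 ≈ -10.394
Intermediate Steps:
D(S, h) = h² + S*h (D(S, h) = S*h + h² = h² + S*h)
K = -12840
-18759/K - 18589/D(-17, 49) = -18759/(-12840) - 18589*1/(49*(-17 + 49)) = -18759*(-1/12840) - 18589/(49*32) = 6253/4280 - 18589/1568 = -8719527/838880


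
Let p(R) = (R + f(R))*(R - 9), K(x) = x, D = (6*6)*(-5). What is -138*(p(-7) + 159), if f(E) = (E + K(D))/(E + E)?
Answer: -55338/7 ≈ -7905.4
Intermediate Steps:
D = -180 (D = 36*(-5) = -180)
f(E) = (-180 + E)/(2*E) (f(E) = (E - 180)/(E + E) = (-180 + E)/((2*E)) = (-180 + E)*(1/(2*E)) = (-180 + E)/(2*E))
p(R) = (-9 + R)*(R + (-180 + R)/(2*R)) (p(R) = (R + (-180 + R)/(2*R))*(R - 9) = (R + (-180 + R)/(2*R))*(-9 + R) = (-9 + R)*(R + (-180 + R)/(2*R)))
-138*(p(-7) + 159) = -138*((-189/2 + (-7)**2 + 810/(-7) - 17/2*(-7)) + 159) = -138*((-189/2 + 49 + 810*(-1/7) + 119/2) + 159) = -138*((-189/2 + 49 - 810/7 + 119/2) + 159) = -138*(-712/7 + 159) = -138*401/7 = -55338/7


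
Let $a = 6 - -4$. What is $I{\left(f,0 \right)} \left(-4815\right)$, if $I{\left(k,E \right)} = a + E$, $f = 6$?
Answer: $-48150$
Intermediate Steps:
$a = 10$ ($a = 6 + 4 = 10$)
$I{\left(k,E \right)} = 10 + E$
$I{\left(f,0 \right)} \left(-4815\right) = \left(10 + 0\right) \left(-4815\right) = 10 \left(-4815\right) = -48150$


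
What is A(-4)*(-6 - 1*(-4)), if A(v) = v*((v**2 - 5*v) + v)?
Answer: 256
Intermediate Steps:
A(v) = v*(v**2 - 4*v)
A(-4)*(-6 - 1*(-4)) = ((-4)**2*(-4 - 4))*(-6 - 1*(-4)) = (16*(-8))*(-6 + 4) = -128*(-2) = 256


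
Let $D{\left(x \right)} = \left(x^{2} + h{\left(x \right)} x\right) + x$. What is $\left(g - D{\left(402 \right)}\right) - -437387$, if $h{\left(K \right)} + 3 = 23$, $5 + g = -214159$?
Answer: $53177$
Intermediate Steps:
$g = -214164$ ($g = -5 - 214159 = -214164$)
$h{\left(K \right)} = 20$ ($h{\left(K \right)} = -3 + 23 = 20$)
$D{\left(x \right)} = x^{2} + 21 x$ ($D{\left(x \right)} = \left(x^{2} + 20 x\right) + x = x^{2} + 21 x$)
$\left(g - D{\left(402 \right)}\right) - -437387 = \left(-214164 - 402 \left(21 + 402\right)\right) - -437387 = \left(-214164 - 402 \cdot 423\right) + 437387 = \left(-214164 - 170046\right) + 437387 = -384210 + 437387 = 53177$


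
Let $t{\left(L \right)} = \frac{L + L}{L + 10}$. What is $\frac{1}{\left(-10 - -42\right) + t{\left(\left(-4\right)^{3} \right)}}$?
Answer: $\frac{27}{928} \approx 0.029095$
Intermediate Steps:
$t{\left(L \right)} = \frac{2 L}{10 + L}$
$\frac{1}{\left(-10 - -42\right) + t{\left(\left(-4\right)^{3} \right)}} = \frac{1}{\left(-10 - -42\right) + \frac{2 \left(-4\right)^{3}}{10 + \left(-4\right)^{3}}} = \frac{1}{\left(-10 + 42\right) + 2 \left(-64\right) \frac{1}{10 - 64}} = \frac{1}{32 + 2 \left(-64\right) \frac{1}{-54}} = \frac{1}{32 + 2 \left(-64\right) \left(- \frac{1}{54}\right)} = \frac{1}{32 + \frac{64}{27}} = \frac{1}{\frac{928}{27}} = \frac{27}{928}$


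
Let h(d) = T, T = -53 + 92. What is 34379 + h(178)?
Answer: 34418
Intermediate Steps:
T = 39
h(d) = 39
34379 + h(178) = 34379 + 39 = 34418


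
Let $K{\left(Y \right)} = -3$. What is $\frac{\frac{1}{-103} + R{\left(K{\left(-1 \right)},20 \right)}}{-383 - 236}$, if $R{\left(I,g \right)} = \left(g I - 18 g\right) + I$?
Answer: $\frac{43570}{63757} \approx 0.68338$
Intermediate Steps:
$R{\left(I,g \right)} = I - 18 g + I g$ ($R{\left(I,g \right)} = \left(I g - 18 g\right) + I = \left(- 18 g + I g\right) + I = I - 18 g + I g$)
$\frac{\frac{1}{-103} + R{\left(K{\left(-1 \right)},20 \right)}}{-383 - 236} = \frac{\frac{1}{-103} - 423}{-383 - 236} = \frac{- \frac{1}{103} - 423}{-619} = \left(- \frac{1}{103} - 423\right) \left(- \frac{1}{619}\right) = \left(- \frac{43570}{103}\right) \left(- \frac{1}{619}\right) = \frac{43570}{63757}$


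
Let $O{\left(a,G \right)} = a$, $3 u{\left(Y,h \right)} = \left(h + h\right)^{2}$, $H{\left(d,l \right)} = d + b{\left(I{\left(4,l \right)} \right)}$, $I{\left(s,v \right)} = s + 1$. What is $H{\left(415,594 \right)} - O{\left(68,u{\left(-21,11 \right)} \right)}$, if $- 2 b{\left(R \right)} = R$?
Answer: $\frac{689}{2} \approx 344.5$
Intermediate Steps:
$I{\left(s,v \right)} = 1 + s$
$b{\left(R \right)} = - \frac{R}{2}$
$H{\left(d,l \right)} = - \frac{5}{2} + d$ ($H{\left(d,l \right)} = d - \frac{1 + 4}{2} = d - \frac{5}{2} = - \frac{5}{2} + d$)
$u{\left(Y,h \right)} = \frac{4 h^{2}}{3}$ ($u{\left(Y,h \right)} = \frac{\left(h + h\right)^{2}}{3} = \frac{\left(2 h\right)^{2}}{3} = \frac{4 h^{2}}{3}$)
$H{\left(415,594 \right)} - O{\left(68,u{\left(-21,11 \right)} \right)} = \left(- \frac{5}{2} + 415\right) - 68 = \frac{825}{2} - 68 = \frac{689}{2}$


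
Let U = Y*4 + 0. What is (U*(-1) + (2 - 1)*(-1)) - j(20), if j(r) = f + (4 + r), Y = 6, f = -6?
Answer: -43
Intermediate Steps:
j(r) = -2 + r (j(r) = -6 + (4 + r) = -2 + r)
U = 24 (U = 6*4 + 0 = 24 + 0 = 24)
(U*(-1) + (2 - 1)*(-1)) - j(20) = (24*(-1) + (2 - 1)*(-1)) - (-2 + 20) = (-24 + 1*(-1)) - 1*18 = (-24 - 1) - 18 = -25 - 18 = -43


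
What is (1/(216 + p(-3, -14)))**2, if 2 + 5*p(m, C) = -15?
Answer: 25/1129969 ≈ 2.2124e-5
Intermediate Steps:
p(m, C) = -17/5 (p(m, C) = -2/5 + (1/5)*(-15) = -2/5 - 3 = -17/5)
(1/(216 + p(-3, -14)))**2 = (1/(216 - 17/5))**2 = (1/(1063/5))**2 = (5/1063)**2 = 25/1129969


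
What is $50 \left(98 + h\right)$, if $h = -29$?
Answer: $3450$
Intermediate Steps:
$50 \left(98 + h\right) = 50 \left(98 - 29\right) = 50 \cdot 69 = 3450$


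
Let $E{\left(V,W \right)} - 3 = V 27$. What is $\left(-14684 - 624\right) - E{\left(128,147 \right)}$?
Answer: $-18767$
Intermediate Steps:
$E{\left(V,W \right)} = 3 + 27 V$ ($E{\left(V,W \right)} = 3 + V 27 = 3 + 27 V$)
$\left(-14684 - 624\right) - E{\left(128,147 \right)} = \left(-14684 - 624\right) - \left(3 + 27 \cdot 128\right) = \left(-14684 - 624\right) - \left(3 + 3456\right) = -15308 - 3459 = -18767$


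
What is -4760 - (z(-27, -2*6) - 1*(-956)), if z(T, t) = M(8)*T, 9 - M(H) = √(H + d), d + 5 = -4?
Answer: -5473 - 27*I ≈ -5473.0 - 27.0*I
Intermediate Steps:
d = -9 (d = -5 - 4 = -9)
M(H) = 9 - √(-9 + H) (M(H) = 9 - √(H - 9) = 9 - √(-9 + H))
z(T, t) = T*(9 - I) (z(T, t) = (9 - √(-9 + 8))*T = (9 - √(-1))*T = (9 - I)*T = T*(9 - I))
-4760 - (z(-27, -2*6) - 1*(-956)) = -4760 - (-27*(9 - I) - 1*(-956)) = -4760 - ((-243 + 27*I) + 956) = -4760 - (713 + 27*I) = -4760 + (-713 - 27*I) = -5473 - 27*I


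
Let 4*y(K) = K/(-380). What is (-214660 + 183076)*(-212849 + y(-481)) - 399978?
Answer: 638610220116/95 ≈ 6.7222e+9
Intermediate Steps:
y(K) = -K/1520 (y(K) = (K/(-380))/4 = (K*(-1/380))/4 = (-K/380)/4 = -K/1520)
(-214660 + 183076)*(-212849 + y(-481)) - 399978 = (-214660 + 183076)*(-212849 - 1/1520*(-481)) - 399978 = -31584*(-212849 + 481/1520) - 399978 = -31584*(-323529999/1520) - 399978 = 638648218026/95 - 399978 = 638610220116/95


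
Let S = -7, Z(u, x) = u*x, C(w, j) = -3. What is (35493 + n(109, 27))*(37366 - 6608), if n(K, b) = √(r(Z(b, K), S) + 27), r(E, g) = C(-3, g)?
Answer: 1091693694 + 61516*√6 ≈ 1.0918e+9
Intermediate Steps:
r(E, g) = -3
n(K, b) = 2*√6 (n(K, b) = √(-3 + 27) = √24 = 2*√6)
(35493 + n(109, 27))*(37366 - 6608) = (35493 + 2*√6)*(37366 - 6608) = (35493 + 2*√6)*30758 = 1091693694 + 61516*√6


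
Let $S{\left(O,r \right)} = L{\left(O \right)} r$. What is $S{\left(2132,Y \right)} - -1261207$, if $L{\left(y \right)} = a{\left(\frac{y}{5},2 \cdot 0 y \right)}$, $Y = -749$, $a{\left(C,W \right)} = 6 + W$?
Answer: $1256713$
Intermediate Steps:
$L{\left(y \right)} = 6$ ($L{\left(y \right)} = 6 + 2 \cdot 0 y = 6 + 0 y = 6 + 0 = 6$)
$S{\left(O,r \right)} = 6 r$
$S{\left(2132,Y \right)} - -1261207 = 6 \left(-749\right) - -1261207 = -4494 + 1261207 = 1256713$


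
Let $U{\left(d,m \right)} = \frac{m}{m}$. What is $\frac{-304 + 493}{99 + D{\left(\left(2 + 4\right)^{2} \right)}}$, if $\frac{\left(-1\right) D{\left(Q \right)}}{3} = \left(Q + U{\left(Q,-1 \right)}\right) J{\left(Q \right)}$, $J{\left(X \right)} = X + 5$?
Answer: $- \frac{9}{212} \approx -0.042453$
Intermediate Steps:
$U{\left(d,m \right)} = 1$
$J{\left(X \right)} = 5 + X$
$D{\left(Q \right)} = - 3 \left(1 + Q\right) \left(5 + Q\right)$ ($D{\left(Q \right)} = - 3 \left(Q + 1\right) \left(5 + Q\right) = - 3 \left(1 + Q\right) \left(5 + Q\right)$)
$\frac{-304 + 493}{99 + D{\left(\left(2 + 4\right)^{2} \right)}} = \frac{-304 + 493}{99 - 3 \left(1 + \left(2 + 4\right)^{2}\right) \left(5 + \left(2 + 4\right)^{2}\right)} = \frac{189}{99 - 3 \left(1 + 6^{2}\right) \left(5 + 6^{2}\right)} = \frac{189}{99 - 3 \left(1 + 36\right) \left(5 + 36\right)} = \frac{189}{99 - 111 \cdot 41} = \frac{189}{99 - 4551} = \frac{189}{-4452} = 189 \left(- \frac{1}{4452}\right) = - \frac{9}{212}$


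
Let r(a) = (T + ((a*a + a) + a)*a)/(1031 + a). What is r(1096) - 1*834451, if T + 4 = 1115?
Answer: -455940998/2127 ≈ -2.1436e+5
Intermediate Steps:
T = 1111 (T = -4 + 1115 = 1111)
r(a) = (1111 + a*(a² + 2*a))/(1031 + a) (r(a) = (1111 + ((a*a + a) + a)*a)/(1031 + a) = (1111 + ((a² + a) + a)*a)/(1031 + a) = (1111 + ((a + a²) + a)*a)/(1031 + a) = (1111 + (a² + 2*a)*a)/(1031 + a) = (1111 + a*(a² + 2*a))/(1031 + a))
r(1096) - 1*834451 = (1111 + 1096³ + 2*1096²)/(1031 + 1096) - 1*834451 = (1111 + 1316532736 + 2*1201216)/2127 - 834451 = (1111 + 1316532736 + 2402432)/2127 - 834451 = (1/2127)*1318936279 - 834451 = 1318936279/2127 - 834451 = -455940998/2127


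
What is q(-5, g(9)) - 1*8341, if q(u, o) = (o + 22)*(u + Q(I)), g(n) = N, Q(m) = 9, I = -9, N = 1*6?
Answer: -8229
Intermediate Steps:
N = 6
g(n) = 6
q(u, o) = (9 + u)*(22 + o) (q(u, o) = (o + 22)*(u + 9) = (22 + o)*(9 + u) = (9 + u)*(22 + o))
q(-5, g(9)) - 1*8341 = (198 + 9*6 + 22*(-5) + 6*(-5)) - 1*8341 = (198 + 54 - 110 - 30) - 8341 = 112 - 8341 = -8229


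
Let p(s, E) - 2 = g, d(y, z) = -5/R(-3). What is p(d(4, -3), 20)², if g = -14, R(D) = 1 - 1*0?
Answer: 144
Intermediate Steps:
R(D) = 1 (R(D) = 1 + 0 = 1)
d(y, z) = -5 (d(y, z) = -5/1 = -5*1 = -5)
p(s, E) = -12 (p(s, E) = 2 - 14 = -12)
p(d(4, -3), 20)² = (-12)² = 144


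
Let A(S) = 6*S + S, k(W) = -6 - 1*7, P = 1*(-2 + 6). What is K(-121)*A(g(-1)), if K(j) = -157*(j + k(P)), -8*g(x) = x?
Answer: 73633/4 ≈ 18408.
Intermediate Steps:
g(x) = -x/8
P = 4 (P = 1*4 = 4)
k(W) = -13 (k(W) = -6 - 7 = -13)
A(S) = 7*S
K(j) = 2041 - 157*j (K(j) = -157*(j - 13) = -157*(-13 + j) = 2041 - 157*j)
K(-121)*A(g(-1)) = (2041 - 157*(-121))*(7*(-⅛*(-1))) = (2041 + 18997)*(7*(⅛)) = 21038*(7/8) = 73633/4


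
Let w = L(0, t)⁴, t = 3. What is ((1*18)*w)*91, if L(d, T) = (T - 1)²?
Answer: 419328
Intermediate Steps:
L(d, T) = (-1 + T)²
w = 256 (w = ((-1 + 3)²)⁴ = (2²)⁴ = 4⁴ = 256)
((1*18)*w)*91 = ((1*18)*256)*91 = (18*256)*91 = 4608*91 = 419328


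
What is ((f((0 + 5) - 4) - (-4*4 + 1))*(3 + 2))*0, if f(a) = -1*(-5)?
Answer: 0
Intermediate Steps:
f(a) = 5
((f((0 + 5) - 4) - (-4*4 + 1))*(3 + 2))*0 = ((5 - (-4*4 + 1))*(3 + 2))*0 = ((5 - (-16 + 1))*5)*0 = ((5 - 1*(-15))*5)*0 = ((5 + 15)*5)*0 = (20*5)*0 = 100*0 = 0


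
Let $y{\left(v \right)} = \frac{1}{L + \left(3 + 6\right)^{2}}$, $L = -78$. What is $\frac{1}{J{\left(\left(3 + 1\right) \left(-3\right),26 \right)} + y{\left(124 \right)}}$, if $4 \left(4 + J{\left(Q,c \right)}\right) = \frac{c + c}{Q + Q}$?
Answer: $- \frac{24}{101} \approx -0.23762$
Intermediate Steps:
$y{\left(v \right)} = \frac{1}{3}$ ($y{\left(v \right)} = \frac{1}{-78 + \left(3 + 6\right)^{2}} = \frac{1}{-78 + 9^{2}} = \frac{1}{-78 + 81} = \frac{1}{3}$)
$J{\left(Q,c \right)} = -4 + \frac{c}{4 Q}$ ($J{\left(Q,c \right)} = -4 + \frac{\left(c + c\right) \frac{1}{Q + Q}}{4} = -4 + \frac{2 c \frac{1}{2 Q}}{4} = -4 + \frac{c \frac{1}{Q}}{4} = -4 + \frac{c}{4 Q}$)
$\frac{1}{J{\left(\left(3 + 1\right) \left(-3\right),26 \right)} + y{\left(124 \right)}} = \frac{1}{\left(-4 + \frac{1}{4} \cdot 26 \frac{1}{\left(3 + 1\right) \left(-3\right)}\right) + \frac{1}{3}} = \frac{1}{\left(-4 + \frac{1}{4} \cdot 26 \frac{1}{4 \left(-3\right)}\right) + \frac{1}{3}} = \frac{1}{\left(-4 + \frac{1}{4} \cdot 26 \frac{1}{-12}\right) + \frac{1}{3}} = \frac{1}{\left(-4 + \frac{1}{4} \cdot 26 \left(- \frac{1}{12}\right)\right) + \frac{1}{3}} = \frac{1}{\left(-4 - \frac{13}{24}\right) + \frac{1}{3}} = \frac{1}{- \frac{109}{24} + \frac{1}{3}} = \frac{1}{- \frac{101}{24}} = - \frac{24}{101}$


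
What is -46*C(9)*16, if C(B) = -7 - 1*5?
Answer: 8832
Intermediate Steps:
C(B) = -12 (C(B) = -7 - 5 = -12)
-46*C(9)*16 = -46*(-12)*16 = 552*16 = 8832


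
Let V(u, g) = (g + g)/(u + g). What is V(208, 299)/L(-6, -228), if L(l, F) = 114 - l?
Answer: 23/2340 ≈ 0.0098291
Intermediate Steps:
V(u, g) = 2*g/(g + u) (V(u, g) = (2*g)/(g + u) = 2*g/(g + u))
V(208, 299)/L(-6, -228) = (2*299/(299 + 208))/(114 - 1*(-6)) = (2*299/507)/(114 + 6) = (2*299*(1/507))/120 = (46/39)*(1/120) = 23/2340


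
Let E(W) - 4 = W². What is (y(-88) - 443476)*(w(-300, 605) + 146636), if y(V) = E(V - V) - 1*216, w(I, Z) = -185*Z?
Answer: -15400854168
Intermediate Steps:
E(W) = 4 + W²
y(V) = -212 (y(V) = (4 + (V - V)²) - 1*216 = (4 + 0²) - 216 = (4 + 0) - 216 = 4 - 216 = -212)
(y(-88) - 443476)*(w(-300, 605) + 146636) = (-212 - 443476)*(-185*605 + 146636) = -443688*(-111925 + 146636) = -443688*34711 = -15400854168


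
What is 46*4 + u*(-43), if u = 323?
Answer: -13705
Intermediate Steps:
46*4 + u*(-43) = 46*4 + 323*(-43) = 184 - 13889 = -13705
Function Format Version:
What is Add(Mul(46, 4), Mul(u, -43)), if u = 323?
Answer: -13705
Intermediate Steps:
Add(Mul(46, 4), Mul(u, -43)) = Add(Mul(46, 4), Mul(323, -43)) = Add(184, -13889) = -13705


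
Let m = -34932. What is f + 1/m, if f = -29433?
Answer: -1028153557/34932 ≈ -29433.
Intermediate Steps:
f + 1/m = -29433 + 1/(-34932) = -29433 - 1/34932 = -1028153557/34932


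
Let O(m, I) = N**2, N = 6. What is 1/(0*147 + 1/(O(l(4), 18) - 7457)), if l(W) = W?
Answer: -7421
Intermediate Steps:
O(m, I) = 36 (O(m, I) = 6**2 = 36)
1/(0*147 + 1/(O(l(4), 18) - 7457)) = 1/(0*147 + 1/(36 - 7457)) = 1/(0 + 1/(-7421)) = 1/(0 - 1/7421) = 1/(-1/7421) = -7421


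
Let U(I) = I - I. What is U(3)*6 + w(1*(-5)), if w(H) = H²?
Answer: 25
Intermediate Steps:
U(I) = 0
U(3)*6 + w(1*(-5)) = 0*6 + (1*(-5))² = 0 + (-5)² = 0 + 25 = 25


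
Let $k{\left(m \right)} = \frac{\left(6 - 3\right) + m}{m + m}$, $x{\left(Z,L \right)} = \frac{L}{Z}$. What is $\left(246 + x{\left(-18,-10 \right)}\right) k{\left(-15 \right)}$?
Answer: $\frac{4438}{45} \approx 98.622$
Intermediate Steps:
$k{\left(m \right)} = \frac{3 + m}{2 m}$
$\left(246 + x{\left(-18,-10 \right)}\right) k{\left(-15 \right)} = \left(246 - \frac{10}{-18}\right) \frac{3 - 15}{2 \left(-15\right)} = \left(246 - - \frac{5}{9}\right) \frac{1}{2} \left(- \frac{1}{15}\right) \left(-12\right) = \left(246 + \frac{5}{9}\right) \frac{2}{5} = \frac{2219}{9} \cdot \frac{2}{5} = \frac{4438}{45}$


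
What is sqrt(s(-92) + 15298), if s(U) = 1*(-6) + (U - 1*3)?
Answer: sqrt(15197) ≈ 123.28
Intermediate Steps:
s(U) = -9 + U (s(U) = -6 + (U - 3) = -6 + (-3 + U) = -9 + U)
sqrt(s(-92) + 15298) = sqrt((-9 - 92) + 15298) = sqrt(-101 + 15298) = sqrt(15197)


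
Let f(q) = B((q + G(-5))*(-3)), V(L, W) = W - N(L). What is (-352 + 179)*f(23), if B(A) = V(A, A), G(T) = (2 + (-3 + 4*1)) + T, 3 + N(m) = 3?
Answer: 10899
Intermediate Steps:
N(m) = 0 (N(m) = -3 + 3 = 0)
G(T) = 3 + T (G(T) = (2 + (-3 + 4)) + T = (2 + 1) + T = 3 + T)
V(L, W) = W (V(L, W) = W - 1*0 = W + 0 = W)
B(A) = A
f(q) = 6 - 3*q (f(q) = (q + (3 - 5))*(-3) = (q - 2)*(-3) = (-2 + q)*(-3) = 6 - 3*q)
(-352 + 179)*f(23) = (-352 + 179)*(6 - 3*23) = -173*(6 - 69) = -173*(-63) = 10899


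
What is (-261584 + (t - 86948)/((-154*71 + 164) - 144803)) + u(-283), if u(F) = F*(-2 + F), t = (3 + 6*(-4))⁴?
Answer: -28147774850/155573 ≈ -1.8093e+5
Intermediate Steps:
t = 194481 (t = (3 - 24)⁴ = (-21)⁴ = 194481)
(-261584 + (t - 86948)/((-154*71 + 164) - 144803)) + u(-283) = (-261584 + (194481 - 86948)/((-154*71 + 164) - 144803)) - 283*(-2 - 283) = (-261584 + 107533/((-10934 + 164) - 144803)) - 283*(-285) = (-261584 + 107533/(-10770 - 144803)) + 80655 = (-261584 + 107533/(-155573)) + 80655 = (-261584 + 107533*(-1/155573)) + 80655 = (-261584 - 107533/155573) + 80655 = -40695515165/155573 + 80655 = -28147774850/155573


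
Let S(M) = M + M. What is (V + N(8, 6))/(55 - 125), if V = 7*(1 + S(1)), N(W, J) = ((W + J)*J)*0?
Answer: -3/10 ≈ -0.30000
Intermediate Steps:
S(M) = 2*M
N(W, J) = 0 (N(W, J) = ((J + W)*J)*0 = (J*(J + W))*0 = 0)
V = 21 (V = 7*(1 + 2*1) = 7*(1 + 2) = 7*3 = 21)
(V + N(8, 6))/(55 - 125) = (21 + 0)/(55 - 125) = 21/(-70) = -1/70*21 = -3/10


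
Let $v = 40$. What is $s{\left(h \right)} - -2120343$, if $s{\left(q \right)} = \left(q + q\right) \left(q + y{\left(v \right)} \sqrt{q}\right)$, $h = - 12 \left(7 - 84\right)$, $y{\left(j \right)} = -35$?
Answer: $3827895 - 129360 \sqrt{231} \approx 1.8618 \cdot 10^{6}$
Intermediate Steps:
$h = 924$ ($h = \left(-12\right) \left(-77\right) = 924$)
$s{\left(q \right)} = 2 q \left(q - 35 \sqrt{q}\right)$ ($s{\left(q \right)} = \left(q + q\right) \left(q - 35 \sqrt{q}\right) = 2 q \left(q - 35 \sqrt{q}\right)$)
$s{\left(h \right)} - -2120343 = \left(- 70 \cdot 924^{\frac{3}{2}} + 2 \cdot 924^{2}\right) - -2120343 = \left(- 70 \cdot 1848 \sqrt{231} + 2 \cdot 853776\right) + 2120343 = \left(- 129360 \sqrt{231} + 1707552\right) + 2120343 = \left(1707552 - 129360 \sqrt{231}\right) + 2120343 = 3827895 - 129360 \sqrt{231}$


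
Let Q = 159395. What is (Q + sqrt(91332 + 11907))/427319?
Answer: 159395/427319 + 3*sqrt(11471)/427319 ≈ 0.37376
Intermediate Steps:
(Q + sqrt(91332 + 11907))/427319 = (159395 + sqrt(91332 + 11907))/427319 = (159395 + sqrt(103239))*(1/427319) = (159395 + 3*sqrt(11471))*(1/427319) = 159395/427319 + 3*sqrt(11471)/427319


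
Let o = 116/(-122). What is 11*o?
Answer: -638/61 ≈ -10.459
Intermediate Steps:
o = -58/61 (o = 116*(-1/122) = -58/61 ≈ -0.95082)
11*o = 11*(-58/61) = -638/61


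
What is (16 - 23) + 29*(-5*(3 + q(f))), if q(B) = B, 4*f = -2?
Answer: -739/2 ≈ -369.50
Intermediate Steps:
f = -1/2 (f = (1/4)*(-2) = -1/2 ≈ -0.50000)
(16 - 23) + 29*(-5*(3 + q(f))) = (16 - 23) + 29*(-5*(3 - 1/2)) = -7 + 29*(-5*5/2) = -7 + 29*(-25/2) = -7 - 725/2 = -739/2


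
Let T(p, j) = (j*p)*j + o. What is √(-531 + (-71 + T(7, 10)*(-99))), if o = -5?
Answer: I*√69407 ≈ 263.45*I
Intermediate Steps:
T(p, j) = -5 + p*j² (T(p, j) = (j*p)*j - 5 = p*j² - 5 = -5 + p*j²)
√(-531 + (-71 + T(7, 10)*(-99))) = √(-531 + (-71 + (-5 + 7*10²)*(-99))) = √(-531 + (-71 + (-5 + 7*100)*(-99))) = √(-531 + (-71 + (-5 + 700)*(-99))) = √(-531 + (-71 + 695*(-99))) = √(-531 + (-71 - 68805)) = √(-531 - 68876) = √(-69407) = I*√69407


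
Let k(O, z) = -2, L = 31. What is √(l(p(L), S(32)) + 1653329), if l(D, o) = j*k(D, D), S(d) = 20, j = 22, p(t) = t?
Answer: √1653285 ≈ 1285.8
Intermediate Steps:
l(D, o) = -44 (l(D, o) = 22*(-2) = -44)
√(l(p(L), S(32)) + 1653329) = √(-44 + 1653329) = √1653285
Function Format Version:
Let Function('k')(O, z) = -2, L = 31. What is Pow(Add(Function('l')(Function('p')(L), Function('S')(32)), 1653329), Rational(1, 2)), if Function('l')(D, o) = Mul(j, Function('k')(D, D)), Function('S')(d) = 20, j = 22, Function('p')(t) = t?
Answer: Pow(1653285, Rational(1, 2)) ≈ 1285.8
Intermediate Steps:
Function('l')(D, o) = -44 (Function('l')(D, o) = Mul(22, -2) = -44)
Pow(Add(Function('l')(Function('p')(L), Function('S')(32)), 1653329), Rational(1, 2)) = Pow(Add(-44, 1653329), Rational(1, 2)) = Pow(1653285, Rational(1, 2))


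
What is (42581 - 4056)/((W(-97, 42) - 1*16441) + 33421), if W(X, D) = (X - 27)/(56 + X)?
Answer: 1579525/696304 ≈ 2.2684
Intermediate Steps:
W(X, D) = (-27 + X)/(56 + X)
(42581 - 4056)/((W(-97, 42) - 1*16441) + 33421) = (42581 - 4056)/(((-27 - 97)/(56 - 97) - 1*16441) + 33421) = 38525/((-124/(-41) - 16441) + 33421) = 38525/((-1/41*(-124) - 16441) + 33421) = 38525/((124/41 - 16441) + 33421) = 38525/(-673957/41 + 33421) = 38525/(696304/41) = 38525*(41/696304) = 1579525/696304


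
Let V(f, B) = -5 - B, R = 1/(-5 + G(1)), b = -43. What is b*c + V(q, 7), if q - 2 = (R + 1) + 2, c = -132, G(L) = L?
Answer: 5664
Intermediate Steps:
R = -¼ (R = 1/(-5 + 1) = 1/(-4) = -¼ ≈ -0.25000)
q = 19/4 (q = 2 + ((-¼ + 1) + 2) = 2 + (¾ + 2) = 2 + 11/4 = 19/4 ≈ 4.7500)
b*c + V(q, 7) = -43*(-132) + (-5 - 1*7) = 5676 + (-5 - 7) = 5676 - 12 = 5664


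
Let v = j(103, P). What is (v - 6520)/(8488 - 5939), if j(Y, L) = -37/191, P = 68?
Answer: -1245357/486859 ≈ -2.5579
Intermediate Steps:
j(Y, L) = -37/191 (j(Y, L) = -37*1/191 = -37/191)
v = -37/191 ≈ -0.19372
(v - 6520)/(8488 - 5939) = (-37/191 - 6520)/(8488 - 5939) = -1245357/191/2549 = -1245357/191*1/2549 = -1245357/486859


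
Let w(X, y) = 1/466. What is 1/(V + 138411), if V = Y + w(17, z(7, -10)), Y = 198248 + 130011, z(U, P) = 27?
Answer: 466/217468221 ≈ 2.1428e-6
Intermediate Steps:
w(X, y) = 1/466
Y = 328259
V = 152968695/466 (V = 328259 + 1/466 = 152968695/466 ≈ 3.2826e+5)
1/(V + 138411) = 1/(152968695/466 + 138411) = 1/(217468221/466) = 466/217468221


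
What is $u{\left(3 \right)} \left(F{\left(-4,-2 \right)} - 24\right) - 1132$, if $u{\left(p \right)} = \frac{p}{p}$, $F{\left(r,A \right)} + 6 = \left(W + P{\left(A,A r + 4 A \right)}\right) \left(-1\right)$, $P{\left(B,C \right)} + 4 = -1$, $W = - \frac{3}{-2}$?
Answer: $- \frac{2317}{2} \approx -1158.5$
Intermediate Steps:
$W = \frac{3}{2}$ ($W = \left(-3\right) \left(- \frac{1}{2}\right) = \frac{3}{2} \approx 1.5$)
$P{\left(B,C \right)} = -5$ ($P{\left(B,C \right)} = -4 - 1 = -5$)
$F{\left(r,A \right)} = - \frac{5}{2}$ ($F{\left(r,A \right)} = -6 + \left(\frac{3}{2} - 5\right) \left(-1\right) = -6 - - \frac{7}{2} = -6 + \frac{7}{2} = - \frac{5}{2}$)
$u{\left(p \right)} = 1$
$u{\left(3 \right)} \left(F{\left(-4,-2 \right)} - 24\right) - 1132 = 1 \left(- \frac{5}{2} - 24\right) - 1132 = 1 \left(- \frac{53}{2}\right) - 1132 = - \frac{53}{2} - 1132 = - \frac{2317}{2}$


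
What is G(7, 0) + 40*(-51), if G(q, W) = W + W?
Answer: -2040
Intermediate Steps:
G(q, W) = 2*W
G(7, 0) + 40*(-51) = 2*0 + 40*(-51) = 0 - 2040 = -2040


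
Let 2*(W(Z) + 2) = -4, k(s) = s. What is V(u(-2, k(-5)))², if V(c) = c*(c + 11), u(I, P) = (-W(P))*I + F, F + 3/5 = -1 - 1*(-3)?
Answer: 527076/625 ≈ 843.32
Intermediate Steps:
F = 7/5 (F = -⅗ + (-1 - 1*(-3)) = -⅗ + (-1 + 3) = -⅗ + 2 = 7/5 ≈ 1.4000)
W(Z) = -4 (W(Z) = -2 + (½)*(-4) = -2 - 2 = -4)
u(I, P) = 7/5 + 4*I (u(I, P) = (-1*(-4))*I + 7/5 = 4*I + 7/5 = 7/5 + 4*I)
V(c) = c*(11 + c)
V(u(-2, k(-5)))² = ((7/5 + 4*(-2))*(11 + (7/5 + 4*(-2))))² = ((7/5 - 8)*(11 + (7/5 - 8)))² = (-33*(11 - 33/5)/5)² = (-33/5*22/5)² = (-726/25)² = 527076/625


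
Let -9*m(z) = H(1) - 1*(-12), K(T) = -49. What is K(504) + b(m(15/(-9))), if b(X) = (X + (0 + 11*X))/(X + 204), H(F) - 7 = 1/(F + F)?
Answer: -59495/1211 ≈ -49.129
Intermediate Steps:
H(F) = 7 + 1/(2*F) (H(F) = 7 + 1/(F + F) = 7 + 1/(2*F))
m(z) = -13/6 (m(z) = -((7 + (½)/1) - 1*(-12))/9 = -((7 + (½)*1) + 12)/9 = -((7 + ½) + 12)/9 = -(15/2 + 12)/9 = -⅑*39/2 = -13/6)
b(X) = 12*X/(204 + X) (b(X) = (X + 11*X)/(204 + X) = (12*X)/(204 + X) = 12*X/(204 + X))
K(504) + b(m(15/(-9))) = -49 + 12*(-13/6)/(204 - 13/6) = -49 + 12*(-13/6)/(1211/6) = -49 + 12*(-13/6)*(6/1211) = -49 - 156/1211 = -59495/1211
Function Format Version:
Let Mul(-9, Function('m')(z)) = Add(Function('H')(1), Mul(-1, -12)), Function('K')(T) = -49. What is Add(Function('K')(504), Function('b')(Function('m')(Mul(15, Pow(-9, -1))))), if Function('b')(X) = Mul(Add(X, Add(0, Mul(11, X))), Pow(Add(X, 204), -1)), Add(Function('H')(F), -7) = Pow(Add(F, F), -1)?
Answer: Rational(-59495, 1211) ≈ -49.129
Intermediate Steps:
Function('H')(F) = Add(7, Mul(Rational(1, 2), Pow(F, -1))) (Function('H')(F) = Add(7, Pow(Add(F, F), -1)) = Add(7, Pow(Mul(2, F), -1)) = Add(7, Mul(Rational(1, 2), Pow(F, -1))))
Function('m')(z) = Rational(-13, 6) (Function('m')(z) = Mul(Rational(-1, 9), Add(Add(7, Mul(Rational(1, 2), Pow(1, -1))), Mul(-1, -12))) = Mul(Rational(-1, 9), Add(Add(7, Mul(Rational(1, 2), 1)), 12)) = Mul(Rational(-1, 9), Add(Add(7, Rational(1, 2)), 12)) = Mul(Rational(-1, 9), Add(Rational(15, 2), 12)) = Mul(Rational(-1, 9), Rational(39, 2)) = Rational(-13, 6))
Function('b')(X) = Mul(12, X, Pow(Add(204, X), -1)) (Function('b')(X) = Mul(Add(X, Mul(11, X)), Pow(Add(204, X), -1)) = Mul(Mul(12, X), Pow(Add(204, X), -1)) = Mul(12, X, Pow(Add(204, X), -1)))
Add(Function('K')(504), Function('b')(Function('m')(Mul(15, Pow(-9, -1))))) = Add(-49, Mul(12, Rational(-13, 6), Pow(Add(204, Rational(-13, 6)), -1))) = Add(-49, Mul(12, Rational(-13, 6), Pow(Rational(1211, 6), -1))) = Add(-49, Mul(12, Rational(-13, 6), Rational(6, 1211))) = Add(-49, Rational(-156, 1211)) = Rational(-59495, 1211)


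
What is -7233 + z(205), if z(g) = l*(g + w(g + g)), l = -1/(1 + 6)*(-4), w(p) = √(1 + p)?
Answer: -49811/7 + 4*√411/7 ≈ -7104.3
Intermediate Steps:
l = 4/7 (l = -1/7*(-4) = -1*⅐*(-4) = -⅐*(-4) = 4/7 ≈ 0.57143)
z(g) = 4*g/7 + 4*√(1 + 2*g)/7 (z(g) = 4*(g + √(1 + (g + g)))/7 = 4*(g + √(1 + 2*g))/7 = 4*g/7 + 4*√(1 + 2*g)/7)
-7233 + z(205) = -7233 + ((4/7)*205 + 4*√(1 + 2*205)/7) = -7233 + (820/7 + 4*√(1 + 410)/7) = -7233 + (820/7 + 4*√411/7) = -49811/7 + 4*√411/7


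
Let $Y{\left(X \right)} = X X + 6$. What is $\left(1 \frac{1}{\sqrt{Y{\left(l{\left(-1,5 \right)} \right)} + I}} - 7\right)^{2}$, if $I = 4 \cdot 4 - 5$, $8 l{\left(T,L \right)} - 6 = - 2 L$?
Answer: $\frac{3385}{69} - \frac{28 \sqrt{69}}{69} \approx 45.687$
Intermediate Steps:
$l{\left(T,L \right)} = \frac{3}{4} - \frac{L}{4}$ ($l{\left(T,L \right)} = \frac{3}{4} + \frac{\left(-2\right) L}{8} = \frac{3}{4} - \frac{L}{4}$)
$I = 11$ ($I = 16 - 5 = 11$)
$Y{\left(X \right)} = 6 + X^{2}$ ($Y{\left(X \right)} = X^{2} + 6 = 6 + X^{2}$)
$\left(1 \frac{1}{\sqrt{Y{\left(l{\left(-1,5 \right)} \right)} + I}} - 7\right)^{2} = \left(1 \frac{1}{\sqrt{\left(6 + \left(\frac{3}{4} - \frac{5}{4}\right)^{2}\right) + 11}} - 7\right)^{2} = \left(1 \frac{1}{\sqrt{\left(6 + \left(- \frac{1}{2}\right)^{2}\right) + 11}} - 7\right)^{2} = \left(1 \frac{1}{\sqrt{\left(6 + \frac{1}{4}\right) + 11}} - 7\right)^{2} = \left(1 \frac{1}{\sqrt{\frac{25}{4} + 11}} - 7\right)^{2} = \left(1 \frac{1}{\sqrt{\frac{69}{4}}} - 7\right)^{2} = \left(1 \frac{1}{\frac{1}{2} \sqrt{69}} - 7\right)^{2} = \left(1 \frac{2 \sqrt{69}}{69} - 7\right)^{2} = \left(\frac{2 \sqrt{69}}{69} - 7\right)^{2} = \left(-7 + \frac{2 \sqrt{69}}{69}\right)^{2}$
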